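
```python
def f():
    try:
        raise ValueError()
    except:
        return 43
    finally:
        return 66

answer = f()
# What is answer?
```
66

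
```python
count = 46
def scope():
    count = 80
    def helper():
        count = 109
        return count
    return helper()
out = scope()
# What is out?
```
109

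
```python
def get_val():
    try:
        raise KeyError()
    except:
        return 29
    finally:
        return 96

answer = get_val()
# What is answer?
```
96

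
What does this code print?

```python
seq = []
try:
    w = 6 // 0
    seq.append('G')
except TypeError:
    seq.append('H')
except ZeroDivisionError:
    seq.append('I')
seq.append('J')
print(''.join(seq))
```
IJ

ZeroDivisionError is caught by its specific handler, not TypeError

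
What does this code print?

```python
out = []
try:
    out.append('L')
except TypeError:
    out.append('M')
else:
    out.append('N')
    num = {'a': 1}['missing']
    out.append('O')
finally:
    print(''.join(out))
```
LN

Try succeeds, else appends 'N', KeyError in else is uncaught, finally prints before exception propagates ('O' never appended)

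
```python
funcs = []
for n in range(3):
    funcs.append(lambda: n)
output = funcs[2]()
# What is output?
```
2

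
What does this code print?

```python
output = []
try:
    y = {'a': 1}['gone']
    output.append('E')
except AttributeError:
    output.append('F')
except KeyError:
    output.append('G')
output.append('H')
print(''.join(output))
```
GH

KeyError is caught by its specific handler, not AttributeError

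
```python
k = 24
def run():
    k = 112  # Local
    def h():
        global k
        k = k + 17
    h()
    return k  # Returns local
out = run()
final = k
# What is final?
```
41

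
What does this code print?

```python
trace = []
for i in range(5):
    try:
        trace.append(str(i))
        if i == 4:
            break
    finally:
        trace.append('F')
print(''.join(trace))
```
0F1F2F3F4F

finally runs even when breaking out of loop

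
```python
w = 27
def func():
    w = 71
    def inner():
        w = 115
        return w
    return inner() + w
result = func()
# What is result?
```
186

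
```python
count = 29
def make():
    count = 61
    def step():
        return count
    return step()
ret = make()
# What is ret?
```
61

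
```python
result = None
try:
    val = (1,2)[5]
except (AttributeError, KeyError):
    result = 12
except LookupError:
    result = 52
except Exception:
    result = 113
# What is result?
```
52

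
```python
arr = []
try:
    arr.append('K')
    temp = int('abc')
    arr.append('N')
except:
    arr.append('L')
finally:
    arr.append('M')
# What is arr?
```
['K', 'L', 'M']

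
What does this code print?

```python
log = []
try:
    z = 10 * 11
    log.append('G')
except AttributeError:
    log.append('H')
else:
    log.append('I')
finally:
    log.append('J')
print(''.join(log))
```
GIJ

else runs before finally when no exception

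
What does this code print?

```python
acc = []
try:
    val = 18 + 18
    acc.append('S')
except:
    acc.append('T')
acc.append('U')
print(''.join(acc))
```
SU

No exception, try block completes normally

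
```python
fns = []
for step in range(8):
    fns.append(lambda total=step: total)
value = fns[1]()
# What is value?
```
1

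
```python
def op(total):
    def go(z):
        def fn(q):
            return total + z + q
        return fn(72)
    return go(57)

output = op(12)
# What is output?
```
141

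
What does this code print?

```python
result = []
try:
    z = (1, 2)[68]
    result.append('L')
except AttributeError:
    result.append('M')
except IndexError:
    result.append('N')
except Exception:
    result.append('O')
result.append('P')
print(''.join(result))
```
NP

IndexError matches before generic Exception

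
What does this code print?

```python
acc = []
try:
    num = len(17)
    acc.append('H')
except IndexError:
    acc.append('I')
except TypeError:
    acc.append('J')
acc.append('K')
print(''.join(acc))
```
JK

TypeError is caught by its specific handler, not IndexError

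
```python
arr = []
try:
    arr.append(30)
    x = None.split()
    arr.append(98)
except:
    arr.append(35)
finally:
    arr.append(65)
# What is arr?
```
[30, 35, 65]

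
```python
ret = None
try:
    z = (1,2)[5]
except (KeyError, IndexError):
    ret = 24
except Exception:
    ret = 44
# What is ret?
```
24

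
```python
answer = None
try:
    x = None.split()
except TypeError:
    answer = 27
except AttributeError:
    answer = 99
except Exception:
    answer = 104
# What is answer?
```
99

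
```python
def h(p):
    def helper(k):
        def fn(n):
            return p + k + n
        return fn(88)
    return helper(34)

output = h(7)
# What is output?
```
129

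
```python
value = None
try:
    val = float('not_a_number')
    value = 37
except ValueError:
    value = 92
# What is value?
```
92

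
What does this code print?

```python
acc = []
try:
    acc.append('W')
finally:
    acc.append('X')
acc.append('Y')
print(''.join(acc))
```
WXY

try/finally without except, no exception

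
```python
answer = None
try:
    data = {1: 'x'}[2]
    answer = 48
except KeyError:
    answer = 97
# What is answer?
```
97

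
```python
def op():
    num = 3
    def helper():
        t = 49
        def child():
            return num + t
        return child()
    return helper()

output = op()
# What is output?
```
52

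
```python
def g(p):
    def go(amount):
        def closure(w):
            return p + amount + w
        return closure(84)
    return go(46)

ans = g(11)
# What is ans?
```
141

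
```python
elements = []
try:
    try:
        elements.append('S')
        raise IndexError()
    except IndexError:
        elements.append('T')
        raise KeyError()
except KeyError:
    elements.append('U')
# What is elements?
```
['S', 'T', 'U']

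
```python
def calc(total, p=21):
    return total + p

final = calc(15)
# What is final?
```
36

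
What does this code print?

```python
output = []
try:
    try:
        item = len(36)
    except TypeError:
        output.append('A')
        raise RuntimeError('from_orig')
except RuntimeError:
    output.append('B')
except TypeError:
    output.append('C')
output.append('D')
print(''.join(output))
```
ABD

RuntimeError raised and caught, original TypeError not re-raised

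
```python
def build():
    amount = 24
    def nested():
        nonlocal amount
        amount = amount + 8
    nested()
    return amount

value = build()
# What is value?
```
32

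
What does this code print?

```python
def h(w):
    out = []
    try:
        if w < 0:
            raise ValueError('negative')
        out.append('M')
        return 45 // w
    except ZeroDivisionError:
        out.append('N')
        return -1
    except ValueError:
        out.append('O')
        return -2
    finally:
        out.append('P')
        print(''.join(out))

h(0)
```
MNP

w=0 causes ZeroDivisionError, caught, finally prints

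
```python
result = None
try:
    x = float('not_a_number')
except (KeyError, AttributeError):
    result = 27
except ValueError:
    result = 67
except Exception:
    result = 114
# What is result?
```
67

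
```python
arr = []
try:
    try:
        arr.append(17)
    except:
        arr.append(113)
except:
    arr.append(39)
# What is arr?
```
[17]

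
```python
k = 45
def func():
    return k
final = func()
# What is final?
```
45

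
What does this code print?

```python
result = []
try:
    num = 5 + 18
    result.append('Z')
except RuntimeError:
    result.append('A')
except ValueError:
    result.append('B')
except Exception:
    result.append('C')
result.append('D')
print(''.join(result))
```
ZD

No exception, try block completes normally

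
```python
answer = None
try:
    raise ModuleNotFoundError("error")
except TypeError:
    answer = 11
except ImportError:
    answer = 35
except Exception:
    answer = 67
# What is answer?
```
35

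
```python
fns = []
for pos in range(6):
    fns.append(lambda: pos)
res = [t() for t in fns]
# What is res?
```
[5, 5, 5, 5, 5, 5]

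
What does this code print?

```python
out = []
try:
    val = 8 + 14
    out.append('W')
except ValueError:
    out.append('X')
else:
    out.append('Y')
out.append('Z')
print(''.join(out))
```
WYZ

else block runs when no exception occurs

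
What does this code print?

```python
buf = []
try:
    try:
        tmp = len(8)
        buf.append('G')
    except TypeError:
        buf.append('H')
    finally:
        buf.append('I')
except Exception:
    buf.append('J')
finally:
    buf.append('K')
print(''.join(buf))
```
HIK

Both finally blocks run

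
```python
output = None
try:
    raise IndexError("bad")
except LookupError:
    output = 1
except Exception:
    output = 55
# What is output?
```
1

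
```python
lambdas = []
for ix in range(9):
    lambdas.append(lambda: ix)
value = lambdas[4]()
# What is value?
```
8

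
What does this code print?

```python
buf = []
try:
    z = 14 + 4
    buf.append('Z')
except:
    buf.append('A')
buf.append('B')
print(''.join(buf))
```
ZB

No exception, try block completes normally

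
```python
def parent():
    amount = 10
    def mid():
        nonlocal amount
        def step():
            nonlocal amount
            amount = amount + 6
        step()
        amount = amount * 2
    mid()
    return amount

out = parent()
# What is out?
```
32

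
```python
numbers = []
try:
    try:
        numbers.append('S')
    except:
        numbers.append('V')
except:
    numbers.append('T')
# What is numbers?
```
['S']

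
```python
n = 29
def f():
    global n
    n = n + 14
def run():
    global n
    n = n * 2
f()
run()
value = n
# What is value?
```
86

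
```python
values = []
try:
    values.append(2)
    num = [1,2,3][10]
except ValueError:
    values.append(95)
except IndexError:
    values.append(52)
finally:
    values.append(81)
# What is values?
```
[2, 52, 81]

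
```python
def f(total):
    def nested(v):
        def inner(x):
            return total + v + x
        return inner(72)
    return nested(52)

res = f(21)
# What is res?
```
145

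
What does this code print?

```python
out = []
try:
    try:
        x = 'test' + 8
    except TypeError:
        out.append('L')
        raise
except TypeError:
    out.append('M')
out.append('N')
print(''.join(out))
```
LMN

raise without argument re-raises current exception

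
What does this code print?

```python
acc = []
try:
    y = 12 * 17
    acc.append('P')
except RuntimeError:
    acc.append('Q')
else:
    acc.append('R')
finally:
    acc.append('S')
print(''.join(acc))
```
PRS

else runs before finally when no exception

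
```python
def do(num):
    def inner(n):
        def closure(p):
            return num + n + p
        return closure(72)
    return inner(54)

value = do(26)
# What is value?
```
152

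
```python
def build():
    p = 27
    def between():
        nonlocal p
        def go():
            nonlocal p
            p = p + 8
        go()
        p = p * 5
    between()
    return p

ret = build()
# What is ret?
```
175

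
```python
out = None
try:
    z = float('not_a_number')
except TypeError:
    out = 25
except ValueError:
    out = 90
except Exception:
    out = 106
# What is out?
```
90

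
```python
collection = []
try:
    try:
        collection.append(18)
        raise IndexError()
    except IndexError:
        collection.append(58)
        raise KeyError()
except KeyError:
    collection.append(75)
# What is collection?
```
[18, 58, 75]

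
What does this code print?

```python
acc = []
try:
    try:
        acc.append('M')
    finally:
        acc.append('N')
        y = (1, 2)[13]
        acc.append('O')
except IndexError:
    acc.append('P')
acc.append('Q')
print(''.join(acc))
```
MNPQ

Exception in inner finally caught by outer except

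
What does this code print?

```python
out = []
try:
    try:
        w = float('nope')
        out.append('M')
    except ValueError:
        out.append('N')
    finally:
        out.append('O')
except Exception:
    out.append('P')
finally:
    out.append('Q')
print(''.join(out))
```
NOQ

Both finally blocks run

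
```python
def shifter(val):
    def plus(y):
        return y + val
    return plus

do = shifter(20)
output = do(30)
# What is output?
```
50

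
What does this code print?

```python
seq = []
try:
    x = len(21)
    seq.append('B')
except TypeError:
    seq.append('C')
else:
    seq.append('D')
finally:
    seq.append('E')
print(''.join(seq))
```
CE

Exception: except runs, else skipped, finally runs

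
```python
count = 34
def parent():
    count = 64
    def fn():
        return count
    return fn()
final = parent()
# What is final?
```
64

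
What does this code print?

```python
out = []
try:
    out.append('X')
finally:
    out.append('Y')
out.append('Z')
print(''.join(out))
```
XYZ

try/finally without except, no exception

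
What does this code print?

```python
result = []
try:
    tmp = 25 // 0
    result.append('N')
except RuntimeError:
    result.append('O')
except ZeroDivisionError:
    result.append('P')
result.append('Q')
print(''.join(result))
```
PQ

ZeroDivisionError is caught by its specific handler, not RuntimeError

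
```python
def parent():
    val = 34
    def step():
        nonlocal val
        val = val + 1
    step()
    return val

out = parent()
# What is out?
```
35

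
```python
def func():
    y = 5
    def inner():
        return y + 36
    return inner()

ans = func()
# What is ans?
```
41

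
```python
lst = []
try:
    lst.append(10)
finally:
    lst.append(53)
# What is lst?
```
[10, 53]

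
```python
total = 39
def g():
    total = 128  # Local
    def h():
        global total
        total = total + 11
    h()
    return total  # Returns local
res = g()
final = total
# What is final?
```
50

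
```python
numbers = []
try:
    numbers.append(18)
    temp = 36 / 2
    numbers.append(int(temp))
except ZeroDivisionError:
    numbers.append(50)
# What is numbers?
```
[18, 18]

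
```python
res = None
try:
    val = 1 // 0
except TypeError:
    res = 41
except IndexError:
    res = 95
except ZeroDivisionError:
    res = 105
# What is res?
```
105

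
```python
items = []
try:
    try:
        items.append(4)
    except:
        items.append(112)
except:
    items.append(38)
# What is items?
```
[4]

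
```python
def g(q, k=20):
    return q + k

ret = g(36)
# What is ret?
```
56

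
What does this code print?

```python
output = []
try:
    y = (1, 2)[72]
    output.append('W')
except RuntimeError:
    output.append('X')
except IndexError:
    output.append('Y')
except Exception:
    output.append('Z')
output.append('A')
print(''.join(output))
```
YA

IndexError matches before generic Exception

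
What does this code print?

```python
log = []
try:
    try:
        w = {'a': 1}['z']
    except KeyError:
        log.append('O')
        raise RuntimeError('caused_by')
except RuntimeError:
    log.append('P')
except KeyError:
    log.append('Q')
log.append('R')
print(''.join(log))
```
OPR

RuntimeError raised and caught, original KeyError not re-raised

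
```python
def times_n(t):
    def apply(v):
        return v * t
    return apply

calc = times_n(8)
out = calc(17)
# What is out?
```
136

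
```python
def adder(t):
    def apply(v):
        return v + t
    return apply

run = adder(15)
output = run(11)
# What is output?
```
26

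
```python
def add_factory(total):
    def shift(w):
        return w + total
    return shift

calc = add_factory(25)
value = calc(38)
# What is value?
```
63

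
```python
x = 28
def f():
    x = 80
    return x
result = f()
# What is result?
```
80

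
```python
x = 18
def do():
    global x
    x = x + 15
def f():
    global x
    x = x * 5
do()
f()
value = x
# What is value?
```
165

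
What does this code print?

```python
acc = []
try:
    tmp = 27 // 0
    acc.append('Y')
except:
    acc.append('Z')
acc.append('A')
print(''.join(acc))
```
ZA

Exception raised in try, caught by bare except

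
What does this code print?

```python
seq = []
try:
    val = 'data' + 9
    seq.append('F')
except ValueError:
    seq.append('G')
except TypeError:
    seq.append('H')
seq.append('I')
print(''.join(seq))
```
HI

TypeError is caught by its specific handler, not ValueError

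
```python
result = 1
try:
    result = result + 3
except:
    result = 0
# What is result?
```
4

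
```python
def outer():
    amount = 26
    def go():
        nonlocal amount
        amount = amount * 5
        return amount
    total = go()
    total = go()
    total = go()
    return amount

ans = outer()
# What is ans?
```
3250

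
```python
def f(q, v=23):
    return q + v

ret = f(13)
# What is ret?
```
36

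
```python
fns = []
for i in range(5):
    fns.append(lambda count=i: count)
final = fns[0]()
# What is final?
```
0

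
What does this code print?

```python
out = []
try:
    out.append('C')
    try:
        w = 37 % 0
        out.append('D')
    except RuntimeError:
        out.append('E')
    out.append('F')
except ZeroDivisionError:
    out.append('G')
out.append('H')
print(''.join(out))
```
CGH

Inner handler doesn't match, propagates to outer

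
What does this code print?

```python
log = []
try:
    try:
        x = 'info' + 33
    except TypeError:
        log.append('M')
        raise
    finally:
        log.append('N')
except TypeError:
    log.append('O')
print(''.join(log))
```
MNO

finally runs before re-raised exception propagates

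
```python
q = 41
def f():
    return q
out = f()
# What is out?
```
41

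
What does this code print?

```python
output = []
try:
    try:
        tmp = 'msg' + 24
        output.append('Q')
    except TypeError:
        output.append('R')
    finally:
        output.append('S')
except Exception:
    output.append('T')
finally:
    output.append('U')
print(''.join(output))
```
RSU

Both finally blocks run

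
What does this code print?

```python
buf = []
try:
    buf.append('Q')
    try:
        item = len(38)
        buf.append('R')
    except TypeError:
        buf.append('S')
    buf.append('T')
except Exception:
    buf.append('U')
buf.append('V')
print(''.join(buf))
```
QSTV

Inner exception caught by inner handler, outer continues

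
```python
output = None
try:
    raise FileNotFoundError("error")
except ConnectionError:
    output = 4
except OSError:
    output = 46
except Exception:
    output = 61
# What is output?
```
46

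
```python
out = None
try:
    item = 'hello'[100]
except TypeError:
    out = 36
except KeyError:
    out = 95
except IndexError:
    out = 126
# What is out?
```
126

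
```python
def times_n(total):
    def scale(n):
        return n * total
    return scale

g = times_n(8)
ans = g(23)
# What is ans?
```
184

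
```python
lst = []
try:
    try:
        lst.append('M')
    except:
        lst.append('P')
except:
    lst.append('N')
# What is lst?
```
['M']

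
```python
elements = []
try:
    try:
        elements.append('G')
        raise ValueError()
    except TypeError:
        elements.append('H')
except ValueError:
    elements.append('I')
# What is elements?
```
['G', 'I']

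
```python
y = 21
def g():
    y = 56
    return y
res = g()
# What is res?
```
56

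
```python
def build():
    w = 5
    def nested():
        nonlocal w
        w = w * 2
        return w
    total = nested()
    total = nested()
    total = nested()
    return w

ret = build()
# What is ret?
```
40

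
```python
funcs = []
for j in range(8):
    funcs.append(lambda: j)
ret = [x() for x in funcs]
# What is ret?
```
[7, 7, 7, 7, 7, 7, 7, 7]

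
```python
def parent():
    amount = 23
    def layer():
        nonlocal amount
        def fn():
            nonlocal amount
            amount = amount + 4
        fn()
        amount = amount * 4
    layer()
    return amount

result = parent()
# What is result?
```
108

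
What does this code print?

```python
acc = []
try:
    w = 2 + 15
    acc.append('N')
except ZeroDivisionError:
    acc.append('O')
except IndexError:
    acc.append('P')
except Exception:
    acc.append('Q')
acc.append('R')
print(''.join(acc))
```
NR

No exception, try block completes normally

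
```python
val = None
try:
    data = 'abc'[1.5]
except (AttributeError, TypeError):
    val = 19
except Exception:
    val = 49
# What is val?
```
19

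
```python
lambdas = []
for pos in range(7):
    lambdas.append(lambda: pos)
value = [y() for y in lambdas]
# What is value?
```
[6, 6, 6, 6, 6, 6, 6]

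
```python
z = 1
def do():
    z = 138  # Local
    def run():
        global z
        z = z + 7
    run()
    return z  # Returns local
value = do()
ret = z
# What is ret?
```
8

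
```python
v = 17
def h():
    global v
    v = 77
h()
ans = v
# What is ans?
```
77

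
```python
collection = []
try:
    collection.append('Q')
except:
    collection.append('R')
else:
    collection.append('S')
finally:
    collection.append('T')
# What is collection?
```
['Q', 'S', 'T']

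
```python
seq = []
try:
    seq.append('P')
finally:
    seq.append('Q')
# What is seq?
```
['P', 'Q']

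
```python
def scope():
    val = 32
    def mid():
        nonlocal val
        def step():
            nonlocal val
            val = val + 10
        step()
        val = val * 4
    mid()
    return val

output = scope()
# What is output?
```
168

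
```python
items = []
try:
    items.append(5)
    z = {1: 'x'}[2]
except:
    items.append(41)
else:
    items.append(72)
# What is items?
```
[5, 41]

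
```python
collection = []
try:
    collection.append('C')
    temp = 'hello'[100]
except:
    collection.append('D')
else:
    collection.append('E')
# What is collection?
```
['C', 'D']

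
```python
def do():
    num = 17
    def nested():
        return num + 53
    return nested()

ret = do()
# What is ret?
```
70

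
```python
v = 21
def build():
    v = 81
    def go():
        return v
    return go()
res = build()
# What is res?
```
81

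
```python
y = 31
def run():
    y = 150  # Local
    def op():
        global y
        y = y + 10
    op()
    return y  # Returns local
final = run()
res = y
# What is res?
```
41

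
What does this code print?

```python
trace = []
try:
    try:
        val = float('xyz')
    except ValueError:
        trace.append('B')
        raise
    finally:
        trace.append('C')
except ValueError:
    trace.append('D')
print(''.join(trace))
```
BCD

finally runs before re-raised exception propagates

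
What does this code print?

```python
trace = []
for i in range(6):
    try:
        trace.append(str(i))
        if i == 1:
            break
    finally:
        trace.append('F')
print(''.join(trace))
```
0F1F

finally runs even when breaking out of loop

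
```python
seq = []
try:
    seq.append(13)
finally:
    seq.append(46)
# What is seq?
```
[13, 46]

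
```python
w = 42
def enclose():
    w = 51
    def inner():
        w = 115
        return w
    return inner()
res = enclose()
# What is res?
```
115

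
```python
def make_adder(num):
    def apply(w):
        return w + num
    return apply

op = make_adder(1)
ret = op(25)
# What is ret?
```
26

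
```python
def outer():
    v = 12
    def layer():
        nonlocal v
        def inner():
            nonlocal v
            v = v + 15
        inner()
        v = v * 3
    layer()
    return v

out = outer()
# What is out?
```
81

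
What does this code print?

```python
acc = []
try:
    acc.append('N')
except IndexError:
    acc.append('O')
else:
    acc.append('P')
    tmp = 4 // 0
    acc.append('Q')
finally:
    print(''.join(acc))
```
NP

Try succeeds, else appends 'P', ZeroDivisionError in else is uncaught, finally prints before exception propagates ('Q' never appended)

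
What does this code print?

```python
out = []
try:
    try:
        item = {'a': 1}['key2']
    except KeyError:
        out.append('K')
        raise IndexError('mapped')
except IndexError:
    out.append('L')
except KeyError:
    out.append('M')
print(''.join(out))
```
KL

New IndexError raised, caught by outer IndexError handler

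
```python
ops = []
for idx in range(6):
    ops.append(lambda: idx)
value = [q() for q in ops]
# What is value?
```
[5, 5, 5, 5, 5, 5]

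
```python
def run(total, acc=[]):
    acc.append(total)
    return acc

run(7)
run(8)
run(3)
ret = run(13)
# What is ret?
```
[7, 8, 3, 13]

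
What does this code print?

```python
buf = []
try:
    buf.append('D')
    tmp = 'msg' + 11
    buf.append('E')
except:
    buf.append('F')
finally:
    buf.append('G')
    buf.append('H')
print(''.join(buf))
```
DFGH

Code before exception runs, then except, then all of finally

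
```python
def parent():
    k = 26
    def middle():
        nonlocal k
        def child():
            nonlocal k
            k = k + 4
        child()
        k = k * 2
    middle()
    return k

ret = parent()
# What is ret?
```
60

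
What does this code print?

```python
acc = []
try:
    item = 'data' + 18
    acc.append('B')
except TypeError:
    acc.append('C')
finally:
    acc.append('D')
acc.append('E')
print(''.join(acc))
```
CDE

finally always runs, even after exception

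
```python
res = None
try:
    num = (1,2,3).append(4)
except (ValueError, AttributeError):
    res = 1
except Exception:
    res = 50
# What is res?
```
1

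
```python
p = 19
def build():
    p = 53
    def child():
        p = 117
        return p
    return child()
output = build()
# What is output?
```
117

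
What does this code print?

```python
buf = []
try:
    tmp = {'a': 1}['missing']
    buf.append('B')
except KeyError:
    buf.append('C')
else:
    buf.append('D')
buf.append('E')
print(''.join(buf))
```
CE

else block skipped when exception is caught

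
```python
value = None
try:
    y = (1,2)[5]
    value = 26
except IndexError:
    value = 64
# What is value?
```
64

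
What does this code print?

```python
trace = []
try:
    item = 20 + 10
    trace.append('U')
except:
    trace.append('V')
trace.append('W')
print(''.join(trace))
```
UW

No exception, try block completes normally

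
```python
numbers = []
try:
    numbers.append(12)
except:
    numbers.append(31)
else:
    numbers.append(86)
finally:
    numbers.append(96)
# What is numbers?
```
[12, 86, 96]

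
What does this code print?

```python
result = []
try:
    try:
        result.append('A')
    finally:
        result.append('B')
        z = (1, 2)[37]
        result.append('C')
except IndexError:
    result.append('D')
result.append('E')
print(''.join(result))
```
ABDE

Exception in inner finally caught by outer except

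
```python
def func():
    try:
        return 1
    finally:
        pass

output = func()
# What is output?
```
1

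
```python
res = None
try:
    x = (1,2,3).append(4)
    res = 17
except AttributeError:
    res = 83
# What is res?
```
83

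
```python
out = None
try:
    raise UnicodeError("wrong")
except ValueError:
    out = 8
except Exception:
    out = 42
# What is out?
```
8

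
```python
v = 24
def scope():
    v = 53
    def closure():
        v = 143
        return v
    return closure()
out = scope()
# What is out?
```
143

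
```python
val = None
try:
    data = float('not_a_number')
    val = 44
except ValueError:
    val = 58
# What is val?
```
58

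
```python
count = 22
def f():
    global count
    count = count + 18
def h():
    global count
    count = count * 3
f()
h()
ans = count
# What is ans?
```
120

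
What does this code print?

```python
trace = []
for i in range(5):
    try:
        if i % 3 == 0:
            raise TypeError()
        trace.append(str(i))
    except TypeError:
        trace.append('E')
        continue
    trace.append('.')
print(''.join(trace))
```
E1.2.E4.

continue in except skips rest of loop body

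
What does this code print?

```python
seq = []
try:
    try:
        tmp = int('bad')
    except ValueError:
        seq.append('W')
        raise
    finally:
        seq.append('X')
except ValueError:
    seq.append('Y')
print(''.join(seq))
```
WXY

finally runs before re-raised exception propagates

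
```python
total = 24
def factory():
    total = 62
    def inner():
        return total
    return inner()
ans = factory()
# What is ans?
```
62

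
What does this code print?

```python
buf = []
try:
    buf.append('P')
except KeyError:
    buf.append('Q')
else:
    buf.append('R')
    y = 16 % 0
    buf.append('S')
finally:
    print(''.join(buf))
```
PR

Try succeeds, else appends 'R', ZeroDivisionError in else is uncaught, finally prints before exception propagates ('S' never appended)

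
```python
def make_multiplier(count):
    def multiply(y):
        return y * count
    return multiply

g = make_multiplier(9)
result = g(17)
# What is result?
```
153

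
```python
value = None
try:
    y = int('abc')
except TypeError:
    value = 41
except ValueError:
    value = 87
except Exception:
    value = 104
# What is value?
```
87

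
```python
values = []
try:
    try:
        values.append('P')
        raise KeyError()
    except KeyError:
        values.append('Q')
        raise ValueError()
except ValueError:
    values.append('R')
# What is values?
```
['P', 'Q', 'R']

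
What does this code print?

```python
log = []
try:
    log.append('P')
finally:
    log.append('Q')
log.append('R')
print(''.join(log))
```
PQR

try/finally without except, no exception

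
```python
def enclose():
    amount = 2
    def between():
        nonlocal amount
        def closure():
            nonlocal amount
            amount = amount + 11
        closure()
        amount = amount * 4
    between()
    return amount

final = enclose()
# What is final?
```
52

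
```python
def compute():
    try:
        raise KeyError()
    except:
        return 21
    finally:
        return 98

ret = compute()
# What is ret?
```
98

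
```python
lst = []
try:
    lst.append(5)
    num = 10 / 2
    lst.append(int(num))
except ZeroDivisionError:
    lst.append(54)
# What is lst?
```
[5, 5]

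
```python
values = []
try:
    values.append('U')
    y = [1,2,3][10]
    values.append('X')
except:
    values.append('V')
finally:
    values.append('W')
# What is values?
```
['U', 'V', 'W']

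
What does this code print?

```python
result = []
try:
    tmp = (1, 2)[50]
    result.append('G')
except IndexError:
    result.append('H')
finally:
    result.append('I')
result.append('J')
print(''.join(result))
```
HIJ

finally always runs, even after exception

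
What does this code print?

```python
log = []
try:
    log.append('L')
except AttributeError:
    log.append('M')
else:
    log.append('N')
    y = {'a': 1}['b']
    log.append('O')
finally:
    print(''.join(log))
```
LN

Try succeeds, else appends 'N', KeyError in else is uncaught, finally prints before exception propagates ('O' never appended)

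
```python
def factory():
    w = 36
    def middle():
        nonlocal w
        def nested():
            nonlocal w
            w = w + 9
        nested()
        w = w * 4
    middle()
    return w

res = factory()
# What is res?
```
180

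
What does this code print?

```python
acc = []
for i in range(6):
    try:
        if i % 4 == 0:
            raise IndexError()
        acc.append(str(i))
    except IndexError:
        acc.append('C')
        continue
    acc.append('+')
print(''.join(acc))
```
C1+2+3+C5+

continue in except skips rest of loop body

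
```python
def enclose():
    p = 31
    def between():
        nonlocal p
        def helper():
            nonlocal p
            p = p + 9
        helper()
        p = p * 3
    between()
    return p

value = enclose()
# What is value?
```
120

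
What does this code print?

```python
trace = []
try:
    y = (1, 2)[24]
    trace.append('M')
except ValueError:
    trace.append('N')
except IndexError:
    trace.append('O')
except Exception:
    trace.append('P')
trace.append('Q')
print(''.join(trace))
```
OQ

IndexError matches before generic Exception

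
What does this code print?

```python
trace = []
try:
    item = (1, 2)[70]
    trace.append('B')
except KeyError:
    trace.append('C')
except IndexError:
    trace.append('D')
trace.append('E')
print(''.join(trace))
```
DE

IndexError is caught by its specific handler, not KeyError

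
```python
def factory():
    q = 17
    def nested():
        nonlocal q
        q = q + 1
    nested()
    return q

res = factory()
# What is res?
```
18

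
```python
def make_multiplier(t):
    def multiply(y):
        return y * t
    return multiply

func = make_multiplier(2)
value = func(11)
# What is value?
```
22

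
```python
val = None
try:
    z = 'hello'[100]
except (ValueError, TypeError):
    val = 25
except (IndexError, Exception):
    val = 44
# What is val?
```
44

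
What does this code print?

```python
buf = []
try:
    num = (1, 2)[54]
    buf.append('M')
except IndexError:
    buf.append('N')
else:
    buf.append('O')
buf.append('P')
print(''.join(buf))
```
NP

else block skipped when exception is caught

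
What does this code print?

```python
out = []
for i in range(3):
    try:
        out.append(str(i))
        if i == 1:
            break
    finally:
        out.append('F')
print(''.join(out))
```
0F1F

finally runs even when breaking out of loop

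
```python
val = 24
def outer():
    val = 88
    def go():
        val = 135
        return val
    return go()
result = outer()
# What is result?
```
135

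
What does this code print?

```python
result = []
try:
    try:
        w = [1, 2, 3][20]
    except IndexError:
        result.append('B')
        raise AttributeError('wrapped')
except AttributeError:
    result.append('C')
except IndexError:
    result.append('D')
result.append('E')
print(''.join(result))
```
BCE

AttributeError raised and caught, original IndexError not re-raised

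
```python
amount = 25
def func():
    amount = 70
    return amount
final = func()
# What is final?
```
70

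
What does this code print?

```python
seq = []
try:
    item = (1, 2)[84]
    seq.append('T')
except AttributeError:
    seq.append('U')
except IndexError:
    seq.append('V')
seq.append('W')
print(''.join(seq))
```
VW

IndexError is caught by its specific handler, not AttributeError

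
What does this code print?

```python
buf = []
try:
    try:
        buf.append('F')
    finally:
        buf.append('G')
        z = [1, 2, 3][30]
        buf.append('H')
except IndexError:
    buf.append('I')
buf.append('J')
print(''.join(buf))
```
FGIJ

Exception in inner finally caught by outer except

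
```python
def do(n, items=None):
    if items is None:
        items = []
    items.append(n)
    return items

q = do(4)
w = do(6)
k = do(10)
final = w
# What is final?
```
[6]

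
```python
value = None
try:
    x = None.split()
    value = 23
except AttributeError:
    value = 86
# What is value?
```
86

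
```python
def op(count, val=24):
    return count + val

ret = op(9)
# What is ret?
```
33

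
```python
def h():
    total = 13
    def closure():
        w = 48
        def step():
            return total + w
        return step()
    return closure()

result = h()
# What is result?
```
61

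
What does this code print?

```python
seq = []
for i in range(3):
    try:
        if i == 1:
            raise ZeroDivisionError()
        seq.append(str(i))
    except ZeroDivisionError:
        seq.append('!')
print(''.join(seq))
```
0!2

Exception on i=1 caught, loop continues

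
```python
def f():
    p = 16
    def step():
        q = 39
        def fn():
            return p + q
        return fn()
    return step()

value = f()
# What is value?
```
55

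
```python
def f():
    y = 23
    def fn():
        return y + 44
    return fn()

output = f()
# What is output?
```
67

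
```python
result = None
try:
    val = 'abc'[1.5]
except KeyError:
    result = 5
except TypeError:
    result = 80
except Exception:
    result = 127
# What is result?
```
80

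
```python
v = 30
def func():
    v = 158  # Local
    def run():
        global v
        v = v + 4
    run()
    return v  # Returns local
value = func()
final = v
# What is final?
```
34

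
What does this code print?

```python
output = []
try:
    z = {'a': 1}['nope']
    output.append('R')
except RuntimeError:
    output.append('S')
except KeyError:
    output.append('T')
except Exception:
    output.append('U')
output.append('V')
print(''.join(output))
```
TV

KeyError matches before generic Exception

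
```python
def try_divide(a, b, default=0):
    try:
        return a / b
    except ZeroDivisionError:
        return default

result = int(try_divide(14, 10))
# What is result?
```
1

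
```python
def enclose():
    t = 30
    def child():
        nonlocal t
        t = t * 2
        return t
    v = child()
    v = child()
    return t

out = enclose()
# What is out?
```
120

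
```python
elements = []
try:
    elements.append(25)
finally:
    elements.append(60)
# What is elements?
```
[25, 60]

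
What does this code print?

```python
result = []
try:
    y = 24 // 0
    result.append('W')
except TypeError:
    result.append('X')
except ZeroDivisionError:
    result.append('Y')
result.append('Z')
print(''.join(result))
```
YZ

ZeroDivisionError is caught by its specific handler, not TypeError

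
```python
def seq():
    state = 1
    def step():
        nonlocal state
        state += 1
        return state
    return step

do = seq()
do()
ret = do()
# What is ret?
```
3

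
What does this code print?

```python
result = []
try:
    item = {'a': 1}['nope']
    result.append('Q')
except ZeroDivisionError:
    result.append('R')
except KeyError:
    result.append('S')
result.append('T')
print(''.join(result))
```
ST

KeyError is caught by its specific handler, not ZeroDivisionError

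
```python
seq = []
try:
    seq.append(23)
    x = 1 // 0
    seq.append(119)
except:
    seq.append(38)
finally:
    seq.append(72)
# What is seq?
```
[23, 38, 72]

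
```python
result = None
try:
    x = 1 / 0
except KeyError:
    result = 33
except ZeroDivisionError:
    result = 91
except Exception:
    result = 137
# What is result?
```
91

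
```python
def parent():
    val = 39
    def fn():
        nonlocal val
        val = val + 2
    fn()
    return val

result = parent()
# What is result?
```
41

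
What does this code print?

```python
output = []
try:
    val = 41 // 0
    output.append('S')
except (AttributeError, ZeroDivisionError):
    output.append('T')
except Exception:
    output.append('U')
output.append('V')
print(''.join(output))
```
TV

ZeroDivisionError matches tuple containing it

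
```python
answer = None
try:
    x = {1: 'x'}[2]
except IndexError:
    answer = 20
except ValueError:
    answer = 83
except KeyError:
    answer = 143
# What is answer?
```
143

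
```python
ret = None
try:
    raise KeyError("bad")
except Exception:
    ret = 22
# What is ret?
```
22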